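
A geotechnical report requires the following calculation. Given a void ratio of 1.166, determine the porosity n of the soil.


Using the relation n = e / (1 + e)
n = 1.166 / (1 + 1.166)
n = 1.166 / 2.166
n = 0.5383


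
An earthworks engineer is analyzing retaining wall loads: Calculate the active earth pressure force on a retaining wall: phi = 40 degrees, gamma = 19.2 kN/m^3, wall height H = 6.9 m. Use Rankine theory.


Result: 99.38 kN/m

Derivation:
Compute active earth pressure coefficient:
Ka = tan^2(45 - phi/2) = tan^2(25.0) = 0.217443
Compute active force:
Pa = 0.5 * Ka * gamma * H^2
Pa = 0.5 * 0.217443 * 19.2 * 6.9^2
Pa = 99.38 kN/m


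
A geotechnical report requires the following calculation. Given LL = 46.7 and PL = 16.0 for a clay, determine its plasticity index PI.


Result: 30.7

Derivation:
Using PI = LL - PL
PI = 46.7 - 16.0
PI = 30.7


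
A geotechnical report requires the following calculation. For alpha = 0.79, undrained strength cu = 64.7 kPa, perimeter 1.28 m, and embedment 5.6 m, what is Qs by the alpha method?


Result: 366.38 kN

Derivation:
Using Qs = alpha * cu * perimeter * L
Qs = 0.79 * 64.7 * 1.28 * 5.6
Qs = 366.38 kN


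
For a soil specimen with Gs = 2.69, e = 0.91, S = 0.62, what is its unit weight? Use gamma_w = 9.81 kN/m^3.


Using gamma = gamma_w * (Gs + S*e) / (1 + e)
Numerator: Gs + S*e = 2.69 + 0.62*0.91 = 3.2542
Denominator: 1 + e = 1 + 0.91 = 1.91
gamma = 9.81 * 3.2542 / 1.91
gamma = 16.714 kN/m^3


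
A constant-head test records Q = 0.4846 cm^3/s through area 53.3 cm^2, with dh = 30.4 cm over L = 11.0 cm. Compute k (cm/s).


Compute hydraulic gradient:
i = dh / L = 30.4 / 11.0 = 2.76364
Then apply Darcy's law:
k = Q / (A * i)
k = 0.4846 / (53.3 * 2.76364)
k = 0.4846 / 147.302
k = 0.00329 cm/s


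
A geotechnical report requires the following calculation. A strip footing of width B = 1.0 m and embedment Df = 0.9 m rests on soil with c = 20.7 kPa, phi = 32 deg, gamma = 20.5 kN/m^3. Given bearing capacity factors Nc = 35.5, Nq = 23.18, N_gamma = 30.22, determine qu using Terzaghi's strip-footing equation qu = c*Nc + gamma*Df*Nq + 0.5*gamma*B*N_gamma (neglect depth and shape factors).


Result: 1472.28 kPa

Derivation:
Compute qu = c*Nc + gamma*Df*Nq + 0.5*gamma*B*N_gamma
Term 1: 20.7 * 35.5 = 734.85
Term 2: 20.5 * 0.9 * 23.18 = 427.671
Term 3: 0.5 * 20.5 * 1.0 * 30.22 = 309.755
qu = 734.85 + 427.671 + 309.755
qu = 1472.28 kPa


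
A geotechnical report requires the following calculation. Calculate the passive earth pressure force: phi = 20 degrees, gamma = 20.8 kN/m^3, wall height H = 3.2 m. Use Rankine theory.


Compute passive earth pressure coefficient:
Kp = tan^2(45 + phi/2) = tan^2(55.0) = 2.039607
Compute passive force:
Pp = 0.5 * Kp * gamma * H^2
Pp = 0.5 * 2.039607 * 20.8 * 3.2^2
Pp = 217.21 kN/m


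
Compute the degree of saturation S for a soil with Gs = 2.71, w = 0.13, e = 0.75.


Using S = Gs * w / e
S = 2.71 * 0.13 / 0.75
S = 0.4697


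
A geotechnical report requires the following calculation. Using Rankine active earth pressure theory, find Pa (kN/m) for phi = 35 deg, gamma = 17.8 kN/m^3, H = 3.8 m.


Compute active earth pressure coefficient:
Ka = tan^2(45 - phi/2) = tan^2(27.5) = 0.27099
Compute active force:
Pa = 0.5 * Ka * gamma * H^2
Pa = 0.5 * 0.27099 * 17.8 * 3.8^2
Pa = 34.83 kN/m


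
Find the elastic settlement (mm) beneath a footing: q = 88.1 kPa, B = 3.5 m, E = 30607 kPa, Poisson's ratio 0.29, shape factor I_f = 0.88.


Using Se = q * B * (1 - nu^2) * I_f / E
1 - nu^2 = 1 - 0.29^2 = 0.9159
Se = 88.1 * 3.5 * 0.9159 * 0.88 / 30607
Se = 0.008120 m
Convert to mm: Se = 0.008120 * 1000 = 8.12 mm


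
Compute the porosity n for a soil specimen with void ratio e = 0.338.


Using the relation n = e / (1 + e)
n = 0.338 / (1 + 0.338)
n = 0.338 / 1.338
n = 0.2526


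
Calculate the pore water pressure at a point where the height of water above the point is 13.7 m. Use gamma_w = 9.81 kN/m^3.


Result: 134.4 kPa

Derivation:
Using u = gamma_w * h_w
u = 9.81 * 13.7
u = 134.4 kPa


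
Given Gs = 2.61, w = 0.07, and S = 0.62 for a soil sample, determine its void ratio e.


Result: 0.2947

Derivation:
Using the relation e = Gs * w / S
e = 2.61 * 0.07 / 0.62
e = 0.2947


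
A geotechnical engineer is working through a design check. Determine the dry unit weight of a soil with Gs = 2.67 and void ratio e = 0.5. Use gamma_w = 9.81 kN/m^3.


Result: 17.462 kN/m^3

Derivation:
Using gamma_d = Gs * gamma_w / (1 + e)
gamma_d = 2.67 * 9.81 / (1 + 0.5)
gamma_d = 2.67 * 9.81 / 1.5
gamma_d = 17.462 kN/m^3


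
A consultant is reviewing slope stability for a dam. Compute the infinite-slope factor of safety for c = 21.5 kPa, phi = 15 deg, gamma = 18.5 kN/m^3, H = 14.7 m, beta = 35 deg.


Using Fs = c / (gamma*H*sin(beta)*cos(beta)) + tan(phi)/tan(beta)
Cohesion contribution = 21.5 / (18.5*14.7*sin(35)*cos(35))
Cohesion contribution = 0.168265
Friction contribution = tan(15)/tan(35) = 0.382671
Fs = 0.168265 + 0.382671
Fs = 0.551


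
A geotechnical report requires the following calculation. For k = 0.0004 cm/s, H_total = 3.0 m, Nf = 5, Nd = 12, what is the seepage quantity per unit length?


Convert k to m/s for unit consistency with H:
k = 0.0004 cm/s = 0.0004 / 100 m/s = 4e-06 m/s
Using q = k * H * Nf / Nd
Nf / Nd = 5 / 12 = 0.4167
q = 4e-06 * 3.0 * 0.4167
q = 5e-06 m^3/s per m


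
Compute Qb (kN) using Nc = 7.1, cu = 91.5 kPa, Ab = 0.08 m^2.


Using Qb = Nc * cu * Ab
Qb = 7.1 * 91.5 * 0.08
Qb = 51.97 kN


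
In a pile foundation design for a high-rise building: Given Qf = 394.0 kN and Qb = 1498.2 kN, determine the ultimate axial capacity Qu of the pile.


Result: 1892.2 kN

Derivation:
Using Qu = Qf + Qb
Qu = 394.0 + 1498.2
Qu = 1892.2 kN


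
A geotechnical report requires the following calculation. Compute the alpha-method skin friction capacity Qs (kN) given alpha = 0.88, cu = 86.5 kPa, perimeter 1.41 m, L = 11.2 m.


Result: 1202.09 kN

Derivation:
Using Qs = alpha * cu * perimeter * L
Qs = 0.88 * 86.5 * 1.41 * 11.2
Qs = 1202.09 kN


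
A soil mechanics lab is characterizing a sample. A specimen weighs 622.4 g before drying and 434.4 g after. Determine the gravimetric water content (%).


Result: 43.28 %

Derivation:
Using w = (m_wet - m_dry) / m_dry * 100
m_wet - m_dry = 622.4 - 434.4 = 188.0 g
w = 188.0 / 434.4 * 100
w = 43.28 %


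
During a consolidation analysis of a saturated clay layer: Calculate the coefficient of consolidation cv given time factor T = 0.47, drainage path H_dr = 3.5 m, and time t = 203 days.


Result: 0.02836 m^2/day

Derivation:
Using cv = T * H_dr^2 / t
H_dr^2 = 3.5^2 = 12.25
cv = 0.47 * 12.25 / 203
cv = 0.02836 m^2/day


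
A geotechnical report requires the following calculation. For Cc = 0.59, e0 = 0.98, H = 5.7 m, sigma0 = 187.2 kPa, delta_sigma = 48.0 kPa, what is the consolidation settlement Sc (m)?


Using Sc = Cc * H / (1 + e0) * log10((sigma0 + delta_sigma) / sigma0)
Stress ratio = (187.2 + 48.0) / 187.2 = 1.25641
log10(1.25641) = 0.0991315
Cc * H / (1 + e0) = 0.59 * 5.7 / (1 + 0.98) = 1.69848
Sc = 1.69848 * 0.0991315
Sc = 0.1684 m


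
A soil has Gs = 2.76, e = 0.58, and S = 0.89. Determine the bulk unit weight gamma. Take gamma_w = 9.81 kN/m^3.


Result: 20.341 kN/m^3

Derivation:
Using gamma = gamma_w * (Gs + S*e) / (1 + e)
Numerator: Gs + S*e = 2.76 + 0.89*0.58 = 3.2762
Denominator: 1 + e = 1 + 0.58 = 1.58
gamma = 9.81 * 3.2762 / 1.58
gamma = 20.341 kN/m^3


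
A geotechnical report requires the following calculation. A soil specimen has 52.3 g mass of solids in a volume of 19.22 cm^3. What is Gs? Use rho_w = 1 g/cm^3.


Result: 2.721

Derivation:
Using Gs = m_s / (V_s * rho_w)
Since rho_w = 1 g/cm^3:
Gs = 52.3 / 19.22
Gs = 2.721


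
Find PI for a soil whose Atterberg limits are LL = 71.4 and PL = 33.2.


Using PI = LL - PL
PI = 71.4 - 33.2
PI = 38.2


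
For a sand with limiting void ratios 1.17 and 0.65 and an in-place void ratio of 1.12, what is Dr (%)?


Result: 9.62 %

Derivation:
Using Dr = (e_max - e) / (e_max - e_min) * 100
e_max - e = 1.17 - 1.12 = 0.05
e_max - e_min = 1.17 - 0.65 = 0.52
Dr = 0.05 / 0.52 * 100
Dr = 9.62 %


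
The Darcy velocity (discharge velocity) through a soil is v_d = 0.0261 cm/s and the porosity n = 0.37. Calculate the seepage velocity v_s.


Using v_s = v_d / n
v_s = 0.0261 / 0.37
v_s = 0.07054 cm/s


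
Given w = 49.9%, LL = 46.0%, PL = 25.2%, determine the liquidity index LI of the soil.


Result: 1.188

Derivation:
First compute the plasticity index:
PI = LL - PL = 46.0 - 25.2 = 20.8
Then compute the liquidity index:
LI = (w - PL) / PI
LI = (49.9 - 25.2) / 20.8
LI = 1.188


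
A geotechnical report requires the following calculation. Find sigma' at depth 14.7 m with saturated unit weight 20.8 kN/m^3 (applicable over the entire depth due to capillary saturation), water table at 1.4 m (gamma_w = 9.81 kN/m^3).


Result: 175.29 kPa

Derivation:
Total stress = gamma_sat * depth
sigma = 20.8 * 14.7 = 305.76 kPa
Pore water pressure u = gamma_w * (depth - d_wt)
u = 9.81 * (14.7 - 1.4) = 130.473 kPa
Effective stress = sigma - u
sigma' = 305.76 - 130.473 = 175.29 kPa


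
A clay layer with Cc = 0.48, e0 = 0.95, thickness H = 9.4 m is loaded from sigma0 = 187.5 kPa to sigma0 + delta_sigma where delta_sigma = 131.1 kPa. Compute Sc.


Result: 0.5328 m

Derivation:
Using Sc = Cc * H / (1 + e0) * log10((sigma0 + delta_sigma) / sigma0)
Stress ratio = (187.5 + 131.1) / 187.5 = 1.6992
log10(1.6992) = 0.230244
Cc * H / (1 + e0) = 0.48 * 9.4 / (1 + 0.95) = 2.31385
Sc = 2.31385 * 0.230244
Sc = 0.5328 m


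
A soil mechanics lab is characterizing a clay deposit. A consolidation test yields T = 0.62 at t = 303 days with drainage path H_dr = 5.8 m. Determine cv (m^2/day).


Using cv = T * H_dr^2 / t
H_dr^2 = 5.8^2 = 33.64
cv = 0.62 * 33.64 / 303
cv = 0.06883 m^2/day


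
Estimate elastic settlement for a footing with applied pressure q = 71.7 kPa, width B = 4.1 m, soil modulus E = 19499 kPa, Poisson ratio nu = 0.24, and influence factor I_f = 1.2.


Result: 17.049 mm

Derivation:
Using Se = q * B * (1 - nu^2) * I_f / E
1 - nu^2 = 1 - 0.24^2 = 0.9424
Se = 71.7 * 4.1 * 0.9424 * 1.2 / 19499
Se = 0.017049 m
Convert to mm: Se = 0.017049 * 1000 = 17.049 mm


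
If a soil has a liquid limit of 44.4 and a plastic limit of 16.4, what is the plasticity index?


Result: 28.0

Derivation:
Using PI = LL - PL
PI = 44.4 - 16.4
PI = 28.0


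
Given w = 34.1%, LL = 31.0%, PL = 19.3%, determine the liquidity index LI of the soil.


First compute the plasticity index:
PI = LL - PL = 31.0 - 19.3 = 11.7
Then compute the liquidity index:
LI = (w - PL) / PI
LI = (34.1 - 19.3) / 11.7
LI = 1.265


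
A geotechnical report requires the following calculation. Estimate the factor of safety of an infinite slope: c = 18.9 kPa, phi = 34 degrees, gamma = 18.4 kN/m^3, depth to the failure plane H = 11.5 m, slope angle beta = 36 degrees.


Using Fs = c / (gamma*H*sin(beta)*cos(beta)) + tan(phi)/tan(beta)
Cohesion contribution = 18.9 / (18.4*11.5*sin(36)*cos(36))
Cohesion contribution = 0.187832
Friction contribution = tan(34)/tan(36) = 0.928381
Fs = 0.187832 + 0.928381
Fs = 1.116


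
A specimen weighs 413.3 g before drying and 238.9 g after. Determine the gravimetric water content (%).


Using w = (m_wet - m_dry) / m_dry * 100
m_wet - m_dry = 413.3 - 238.9 = 174.4 g
w = 174.4 / 238.9 * 100
w = 73.0 %


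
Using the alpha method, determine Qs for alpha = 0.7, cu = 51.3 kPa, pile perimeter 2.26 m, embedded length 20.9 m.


Using Qs = alpha * cu * perimeter * L
Qs = 0.7 * 51.3 * 2.26 * 20.9
Qs = 1696.17 kN


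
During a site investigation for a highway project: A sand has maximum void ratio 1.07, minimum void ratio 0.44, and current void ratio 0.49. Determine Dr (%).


Using Dr = (e_max - e) / (e_max - e_min) * 100
e_max - e = 1.07 - 0.49 = 0.58
e_max - e_min = 1.07 - 0.44 = 0.63
Dr = 0.58 / 0.63 * 100
Dr = 92.06 %


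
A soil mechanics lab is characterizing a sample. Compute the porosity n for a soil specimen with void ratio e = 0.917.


Result: 0.4784

Derivation:
Using the relation n = e / (1 + e)
n = 0.917 / (1 + 0.917)
n = 0.917 / 1.917
n = 0.4784


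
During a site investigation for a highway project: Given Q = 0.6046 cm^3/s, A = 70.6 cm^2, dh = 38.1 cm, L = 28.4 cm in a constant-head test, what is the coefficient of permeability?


Compute hydraulic gradient:
i = dh / L = 38.1 / 28.4 = 1.34155
Then apply Darcy's law:
k = Q / (A * i)
k = 0.6046 / (70.6 * 1.34155)
k = 0.6046 / 94.7134
k = 0.006383 cm/s


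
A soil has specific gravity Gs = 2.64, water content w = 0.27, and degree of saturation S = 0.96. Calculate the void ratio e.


Result: 0.7425

Derivation:
Using the relation e = Gs * w / S
e = 2.64 * 0.27 / 0.96
e = 0.7425


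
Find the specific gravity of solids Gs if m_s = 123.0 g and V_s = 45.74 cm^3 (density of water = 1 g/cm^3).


Using Gs = m_s / (V_s * rho_w)
Since rho_w = 1 g/cm^3:
Gs = 123.0 / 45.74
Gs = 2.689


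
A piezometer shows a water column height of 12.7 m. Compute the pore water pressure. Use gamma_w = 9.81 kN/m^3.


Result: 124.59 kPa

Derivation:
Using u = gamma_w * h_w
u = 9.81 * 12.7
u = 124.59 kPa


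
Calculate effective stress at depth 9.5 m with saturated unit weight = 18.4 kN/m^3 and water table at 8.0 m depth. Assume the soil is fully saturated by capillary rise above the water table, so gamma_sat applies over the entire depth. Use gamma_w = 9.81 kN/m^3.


Result: 160.09 kPa

Derivation:
Total stress = gamma_sat * depth
sigma = 18.4 * 9.5 = 174.8 kPa
Pore water pressure u = gamma_w * (depth - d_wt)
u = 9.81 * (9.5 - 8.0) = 14.715 kPa
Effective stress = sigma - u
sigma' = 174.8 - 14.715 = 160.09 kPa


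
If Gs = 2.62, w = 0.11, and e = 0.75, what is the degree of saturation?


Result: 0.3843

Derivation:
Using S = Gs * w / e
S = 2.62 * 0.11 / 0.75
S = 0.3843


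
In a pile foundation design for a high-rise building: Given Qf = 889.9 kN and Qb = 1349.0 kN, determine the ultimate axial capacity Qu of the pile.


Using Qu = Qf + Qb
Qu = 889.9 + 1349.0
Qu = 2238.9 kN


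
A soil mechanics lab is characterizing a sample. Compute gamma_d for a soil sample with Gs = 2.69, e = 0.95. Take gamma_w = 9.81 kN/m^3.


Using gamma_d = Gs * gamma_w / (1 + e)
gamma_d = 2.69 * 9.81 / (1 + 0.95)
gamma_d = 2.69 * 9.81 / 1.95
gamma_d = 13.533 kN/m^3


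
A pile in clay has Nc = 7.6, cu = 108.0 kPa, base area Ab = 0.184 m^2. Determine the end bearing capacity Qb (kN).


Result: 151.03 kN

Derivation:
Using Qb = Nc * cu * Ab
Qb = 7.6 * 108.0 * 0.184
Qb = 151.03 kN


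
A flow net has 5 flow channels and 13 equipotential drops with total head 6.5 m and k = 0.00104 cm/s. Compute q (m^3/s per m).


Result: 2.6e-05 m^3/s per m

Derivation:
Convert k to m/s for unit consistency with H:
k = 0.00104 cm/s = 0.00104 / 100 m/s = 1.04e-05 m/s
Using q = k * H * Nf / Nd
Nf / Nd = 5 / 13 = 0.3846
q = 1.04e-05 * 6.5 * 0.3846
q = 2.6e-05 m^3/s per m


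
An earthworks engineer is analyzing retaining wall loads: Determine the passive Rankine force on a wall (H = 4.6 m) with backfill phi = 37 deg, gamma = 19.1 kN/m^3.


Result: 812.92 kN/m

Derivation:
Compute passive earth pressure coefficient:
Kp = tan^2(45 + phi/2) = tan^2(63.5) = 4.022791
Compute passive force:
Pp = 0.5 * Kp * gamma * H^2
Pp = 0.5 * 4.022791 * 19.1 * 4.6^2
Pp = 812.92 kN/m


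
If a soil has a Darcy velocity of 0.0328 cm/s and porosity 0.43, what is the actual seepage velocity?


Using v_s = v_d / n
v_s = 0.0328 / 0.43
v_s = 0.07628 cm/s


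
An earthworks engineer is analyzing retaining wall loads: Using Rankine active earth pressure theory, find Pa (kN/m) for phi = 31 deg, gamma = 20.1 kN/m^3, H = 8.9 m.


Result: 254.82 kN/m

Derivation:
Compute active earth pressure coefficient:
Ka = tan^2(45 - phi/2) = tan^2(29.5) = 0.320099
Compute active force:
Pa = 0.5 * Ka * gamma * H^2
Pa = 0.5 * 0.320099 * 20.1 * 8.9^2
Pa = 254.82 kN/m


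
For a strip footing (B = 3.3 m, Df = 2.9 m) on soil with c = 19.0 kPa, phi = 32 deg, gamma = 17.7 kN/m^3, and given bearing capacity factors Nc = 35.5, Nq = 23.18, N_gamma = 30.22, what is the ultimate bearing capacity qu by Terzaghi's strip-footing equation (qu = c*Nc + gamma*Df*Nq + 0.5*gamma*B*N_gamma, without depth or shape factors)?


Compute qu = c*Nc + gamma*Df*Nq + 0.5*gamma*B*N_gamma
Term 1: 19.0 * 35.5 = 674.5
Term 2: 17.7 * 2.9 * 23.18 = 1189.8294
Term 3: 0.5 * 17.7 * 3.3 * 30.22 = 882.5751
qu = 674.5 + 1189.8294 + 882.5751
qu = 2746.9 kPa


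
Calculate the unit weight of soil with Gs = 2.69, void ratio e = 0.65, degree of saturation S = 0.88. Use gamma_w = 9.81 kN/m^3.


Using gamma = gamma_w * (Gs + S*e) / (1 + e)
Numerator: Gs + S*e = 2.69 + 0.88*0.65 = 3.262
Denominator: 1 + e = 1 + 0.65 = 1.65
gamma = 9.81 * 3.262 / 1.65
gamma = 19.394 kN/m^3


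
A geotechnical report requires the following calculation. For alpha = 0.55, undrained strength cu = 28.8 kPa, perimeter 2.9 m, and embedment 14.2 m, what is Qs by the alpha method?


Using Qs = alpha * cu * perimeter * L
Qs = 0.55 * 28.8 * 2.9 * 14.2
Qs = 652.29 kN


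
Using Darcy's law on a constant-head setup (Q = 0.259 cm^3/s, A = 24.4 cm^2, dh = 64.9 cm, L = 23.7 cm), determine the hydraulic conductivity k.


Result: 0.003876 cm/s

Derivation:
Compute hydraulic gradient:
i = dh / L = 64.9 / 23.7 = 2.7384
Then apply Darcy's law:
k = Q / (A * i)
k = 0.259 / (24.4 * 2.7384)
k = 0.259 / 66.8169
k = 0.003876 cm/s


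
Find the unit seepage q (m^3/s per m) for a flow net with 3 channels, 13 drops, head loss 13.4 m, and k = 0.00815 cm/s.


Convert k to m/s for unit consistency with H:
k = 0.00815 cm/s = 0.00815 / 100 m/s = 8.15e-05 m/s
Using q = k * H * Nf / Nd
Nf / Nd = 3 / 13 = 0.2308
q = 8.15e-05 * 13.4 * 0.2308
q = 0.000252 m^3/s per m


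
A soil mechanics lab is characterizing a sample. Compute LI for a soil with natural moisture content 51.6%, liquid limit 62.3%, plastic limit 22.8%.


Result: 0.729

Derivation:
First compute the plasticity index:
PI = LL - PL = 62.3 - 22.8 = 39.5
Then compute the liquidity index:
LI = (w - PL) / PI
LI = (51.6 - 22.8) / 39.5
LI = 0.729


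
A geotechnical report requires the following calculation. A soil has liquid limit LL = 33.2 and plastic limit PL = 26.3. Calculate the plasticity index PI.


Using PI = LL - PL
PI = 33.2 - 26.3
PI = 6.9


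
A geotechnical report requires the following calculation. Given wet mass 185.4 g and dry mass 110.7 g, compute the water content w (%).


Using w = (m_wet - m_dry) / m_dry * 100
m_wet - m_dry = 185.4 - 110.7 = 74.7 g
w = 74.7 / 110.7 * 100
w = 67.48 %


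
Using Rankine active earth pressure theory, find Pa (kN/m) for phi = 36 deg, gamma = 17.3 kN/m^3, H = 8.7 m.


Result: 169.98 kN/m

Derivation:
Compute active earth pressure coefficient:
Ka = tan^2(45 - phi/2) = tan^2(27.0) = 0.259616
Compute active force:
Pa = 0.5 * Ka * gamma * H^2
Pa = 0.5 * 0.259616 * 17.3 * 8.7^2
Pa = 169.98 kN/m


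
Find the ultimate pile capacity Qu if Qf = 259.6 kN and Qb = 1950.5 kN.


Using Qu = Qf + Qb
Qu = 259.6 + 1950.5
Qu = 2210.1 kN


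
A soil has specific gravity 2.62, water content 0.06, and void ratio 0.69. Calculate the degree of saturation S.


Result: 0.2278

Derivation:
Using S = Gs * w / e
S = 2.62 * 0.06 / 0.69
S = 0.2278


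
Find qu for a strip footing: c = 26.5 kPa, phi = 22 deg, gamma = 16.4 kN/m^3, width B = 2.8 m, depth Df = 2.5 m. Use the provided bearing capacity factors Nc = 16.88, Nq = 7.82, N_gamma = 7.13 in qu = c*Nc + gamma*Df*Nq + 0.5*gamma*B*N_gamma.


Compute qu = c*Nc + gamma*Df*Nq + 0.5*gamma*B*N_gamma
Term 1: 26.5 * 16.88 = 447.32
Term 2: 16.4 * 2.5 * 7.82 = 320.62
Term 3: 0.5 * 16.4 * 2.8 * 7.13 = 163.7048
qu = 447.32 + 320.62 + 163.7048
qu = 931.64 kPa


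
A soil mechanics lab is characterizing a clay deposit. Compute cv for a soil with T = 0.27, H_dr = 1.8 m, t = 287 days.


Using cv = T * H_dr^2 / t
H_dr^2 = 1.8^2 = 3.24
cv = 0.27 * 3.24 / 287
cv = 0.00305 m^2/day


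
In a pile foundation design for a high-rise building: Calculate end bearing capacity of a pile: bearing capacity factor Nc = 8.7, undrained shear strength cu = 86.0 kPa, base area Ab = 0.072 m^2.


Using Qb = Nc * cu * Ab
Qb = 8.7 * 86.0 * 0.072
Qb = 53.87 kN


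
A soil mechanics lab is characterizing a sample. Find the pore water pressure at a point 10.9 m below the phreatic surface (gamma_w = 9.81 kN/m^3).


Result: 106.93 kPa

Derivation:
Using u = gamma_w * h_w
u = 9.81 * 10.9
u = 106.93 kPa


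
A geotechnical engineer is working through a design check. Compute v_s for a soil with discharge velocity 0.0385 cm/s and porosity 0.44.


Using v_s = v_d / n
v_s = 0.0385 / 0.44
v_s = 0.0875 cm/s


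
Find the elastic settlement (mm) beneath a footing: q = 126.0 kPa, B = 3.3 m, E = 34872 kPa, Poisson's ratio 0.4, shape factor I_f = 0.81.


Using Se = q * B * (1 - nu^2) * I_f / E
1 - nu^2 = 1 - 0.4^2 = 0.84
Se = 126.0 * 3.3 * 0.84 * 0.81 / 34872
Se = 0.008113 m
Convert to mm: Se = 0.008113 * 1000 = 8.113 mm


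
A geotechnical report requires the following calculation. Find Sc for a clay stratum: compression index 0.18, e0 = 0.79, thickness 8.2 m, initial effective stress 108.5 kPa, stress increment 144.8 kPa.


Result: 0.3036 m

Derivation:
Using Sc = Cc * H / (1 + e0) * log10((sigma0 + delta_sigma) / sigma0)
Stress ratio = (108.5 + 144.8) / 108.5 = 2.33456
log10(2.33456) = 0.368205
Cc * H / (1 + e0) = 0.18 * 8.2 / (1 + 0.79) = 0.824581
Sc = 0.824581 * 0.368205
Sc = 0.3036 m


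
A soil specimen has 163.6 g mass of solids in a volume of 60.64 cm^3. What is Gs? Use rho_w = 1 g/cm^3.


Result: 2.698

Derivation:
Using Gs = m_s / (V_s * rho_w)
Since rho_w = 1 g/cm^3:
Gs = 163.6 / 60.64
Gs = 2.698


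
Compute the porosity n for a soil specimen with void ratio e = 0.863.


Using the relation n = e / (1 + e)
n = 0.863 / (1 + 0.863)
n = 0.863 / 1.863
n = 0.4632


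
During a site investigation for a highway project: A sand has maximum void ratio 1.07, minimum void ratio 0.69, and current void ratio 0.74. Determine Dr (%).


Result: 86.84 %

Derivation:
Using Dr = (e_max - e) / (e_max - e_min) * 100
e_max - e = 1.07 - 0.74 = 0.33
e_max - e_min = 1.07 - 0.69 = 0.38
Dr = 0.33 / 0.38 * 100
Dr = 86.84 %


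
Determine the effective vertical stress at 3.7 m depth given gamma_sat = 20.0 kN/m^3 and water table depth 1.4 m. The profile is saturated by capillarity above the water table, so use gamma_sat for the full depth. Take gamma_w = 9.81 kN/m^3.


Result: 51.44 kPa

Derivation:
Total stress = gamma_sat * depth
sigma = 20.0 * 3.7 = 74.0 kPa
Pore water pressure u = gamma_w * (depth - d_wt)
u = 9.81 * (3.7 - 1.4) = 22.563 kPa
Effective stress = sigma - u
sigma' = 74.0 - 22.563 = 51.44 kPa


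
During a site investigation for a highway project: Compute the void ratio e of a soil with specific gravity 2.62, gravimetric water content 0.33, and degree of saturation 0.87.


Result: 0.9938

Derivation:
Using the relation e = Gs * w / S
e = 2.62 * 0.33 / 0.87
e = 0.9938


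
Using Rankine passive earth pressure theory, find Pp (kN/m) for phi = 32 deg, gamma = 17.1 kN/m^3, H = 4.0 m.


Result: 445.23 kN/m

Derivation:
Compute passive earth pressure coefficient:
Kp = tan^2(45 + phi/2) = tan^2(61.0) = 3.254588
Compute passive force:
Pp = 0.5 * Kp * gamma * H^2
Pp = 0.5 * 3.254588 * 17.1 * 4.0^2
Pp = 445.23 kN/m


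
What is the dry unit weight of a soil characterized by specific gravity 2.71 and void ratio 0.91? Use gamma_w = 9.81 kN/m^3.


Result: 13.919 kN/m^3

Derivation:
Using gamma_d = Gs * gamma_w / (1 + e)
gamma_d = 2.71 * 9.81 / (1 + 0.91)
gamma_d = 2.71 * 9.81 / 1.91
gamma_d = 13.919 kN/m^3


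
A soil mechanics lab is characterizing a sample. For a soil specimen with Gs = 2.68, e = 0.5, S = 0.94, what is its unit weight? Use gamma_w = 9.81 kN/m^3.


Using gamma = gamma_w * (Gs + S*e) / (1 + e)
Numerator: Gs + S*e = 2.68 + 0.94*0.5 = 3.15
Denominator: 1 + e = 1 + 0.5 = 1.5
gamma = 9.81 * 3.15 / 1.5
gamma = 20.601 kN/m^3


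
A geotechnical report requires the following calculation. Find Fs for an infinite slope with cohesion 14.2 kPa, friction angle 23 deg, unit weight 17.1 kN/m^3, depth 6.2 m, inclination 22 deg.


Using Fs = c / (gamma*H*sin(beta)*cos(beta)) + tan(phi)/tan(beta)
Cohesion contribution = 14.2 / (17.1*6.2*sin(22)*cos(22))
Cohesion contribution = 0.38562
Friction contribution = tan(23)/tan(22) = 1.05061
Fs = 0.38562 + 1.05061
Fs = 1.436


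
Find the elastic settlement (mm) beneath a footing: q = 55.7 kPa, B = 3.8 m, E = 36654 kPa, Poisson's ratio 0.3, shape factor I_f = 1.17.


Result: 6.148 mm

Derivation:
Using Se = q * B * (1 - nu^2) * I_f / E
1 - nu^2 = 1 - 0.3^2 = 0.91
Se = 55.7 * 3.8 * 0.91 * 1.17 / 36654
Se = 0.006148 m
Convert to mm: Se = 0.006148 * 1000 = 6.148 mm


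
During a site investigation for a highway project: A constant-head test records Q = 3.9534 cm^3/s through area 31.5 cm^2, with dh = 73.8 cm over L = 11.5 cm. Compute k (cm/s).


Compute hydraulic gradient:
i = dh / L = 73.8 / 11.5 = 6.41739
Then apply Darcy's law:
k = Q / (A * i)
k = 3.9534 / (31.5 * 6.41739)
k = 3.9534 / 202.148
k = 0.019557 cm/s


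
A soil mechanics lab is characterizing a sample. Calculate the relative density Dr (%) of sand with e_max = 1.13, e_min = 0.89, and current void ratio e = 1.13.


Result: 0.0 %

Derivation:
Using Dr = (e_max - e) / (e_max - e_min) * 100
e_max - e = 1.13 - 1.13 = 0.0
e_max - e_min = 1.13 - 0.89 = 0.24
Dr = 0.0 / 0.24 * 100
Dr = 0.0 %


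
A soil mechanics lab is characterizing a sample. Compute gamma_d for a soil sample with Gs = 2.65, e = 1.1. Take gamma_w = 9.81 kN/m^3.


Result: 12.379 kN/m^3

Derivation:
Using gamma_d = Gs * gamma_w / (1 + e)
gamma_d = 2.65 * 9.81 / (1 + 1.1)
gamma_d = 2.65 * 9.81 / 2.1
gamma_d = 12.379 kN/m^3


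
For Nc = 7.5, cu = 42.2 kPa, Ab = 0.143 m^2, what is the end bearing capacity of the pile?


Using Qb = Nc * cu * Ab
Qb = 7.5 * 42.2 * 0.143
Qb = 45.26 kN


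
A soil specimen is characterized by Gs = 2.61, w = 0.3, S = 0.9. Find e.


Using the relation e = Gs * w / S
e = 2.61 * 0.3 / 0.9
e = 0.87


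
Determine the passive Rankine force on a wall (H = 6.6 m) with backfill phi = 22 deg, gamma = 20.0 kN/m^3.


Result: 957.44 kN/m

Derivation:
Compute passive earth pressure coefficient:
Kp = tan^2(45 + phi/2) = tan^2(56.0) = 2.197987
Compute passive force:
Pp = 0.5 * Kp * gamma * H^2
Pp = 0.5 * 2.197987 * 20.0 * 6.6^2
Pp = 957.44 kN/m


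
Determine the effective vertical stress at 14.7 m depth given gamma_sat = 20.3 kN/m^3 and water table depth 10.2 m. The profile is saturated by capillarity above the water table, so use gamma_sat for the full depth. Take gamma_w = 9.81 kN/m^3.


Total stress = gamma_sat * depth
sigma = 20.3 * 14.7 = 298.41 kPa
Pore water pressure u = gamma_w * (depth - d_wt)
u = 9.81 * (14.7 - 10.2) = 44.145 kPa
Effective stress = sigma - u
sigma' = 298.41 - 44.145 = 254.27 kPa


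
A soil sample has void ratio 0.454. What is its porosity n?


Using the relation n = e / (1 + e)
n = 0.454 / (1 + 0.454)
n = 0.454 / 1.454
n = 0.3122


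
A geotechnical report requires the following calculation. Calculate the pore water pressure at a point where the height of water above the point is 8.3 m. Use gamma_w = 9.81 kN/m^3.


Using u = gamma_w * h_w
u = 9.81 * 8.3
u = 81.42 kPa


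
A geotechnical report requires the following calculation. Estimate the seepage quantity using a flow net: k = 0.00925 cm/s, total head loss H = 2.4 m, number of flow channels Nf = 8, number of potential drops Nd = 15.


Result: 0.0001184 m^3/s per m

Derivation:
Convert k to m/s for unit consistency with H:
k = 0.00925 cm/s = 0.00925 / 100 m/s = 9.25e-05 m/s
Using q = k * H * Nf / Nd
Nf / Nd = 8 / 15 = 0.5333
q = 9.25e-05 * 2.4 * 0.5333
q = 0.0001184 m^3/s per m


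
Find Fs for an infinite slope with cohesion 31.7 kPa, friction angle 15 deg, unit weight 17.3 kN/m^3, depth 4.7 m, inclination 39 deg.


Using Fs = c / (gamma*H*sin(beta)*cos(beta)) + tan(phi)/tan(beta)
Cohesion contribution = 31.7 / (17.3*4.7*sin(39)*cos(39))
Cohesion contribution = 0.797152
Friction contribution = tan(15)/tan(39) = 0.33089
Fs = 0.797152 + 0.33089
Fs = 1.128


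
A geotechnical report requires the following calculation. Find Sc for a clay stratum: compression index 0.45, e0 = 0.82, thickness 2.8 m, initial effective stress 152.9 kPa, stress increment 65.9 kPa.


Result: 0.1078 m

Derivation:
Using Sc = Cc * H / (1 + e0) * log10((sigma0 + delta_sigma) / sigma0)
Stress ratio = (152.9 + 65.9) / 152.9 = 1.431
log10(1.431) = 0.15564
Cc * H / (1 + e0) = 0.45 * 2.8 / (1 + 0.82) = 0.692308
Sc = 0.692308 * 0.15564
Sc = 0.1078 m


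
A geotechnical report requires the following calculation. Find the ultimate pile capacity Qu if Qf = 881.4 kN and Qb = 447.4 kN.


Result: 1328.8 kN

Derivation:
Using Qu = Qf + Qb
Qu = 881.4 + 447.4
Qu = 1328.8 kN


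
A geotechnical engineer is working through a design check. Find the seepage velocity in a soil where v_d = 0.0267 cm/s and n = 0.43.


Using v_s = v_d / n
v_s = 0.0267 / 0.43
v_s = 0.06209 cm/s


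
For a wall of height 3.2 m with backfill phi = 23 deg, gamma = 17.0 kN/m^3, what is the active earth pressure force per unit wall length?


Compute active earth pressure coefficient:
Ka = tan^2(45 - phi/2) = tan^2(33.5) = 0.438092
Compute active force:
Pa = 0.5 * Ka * gamma * H^2
Pa = 0.5 * 0.438092 * 17.0 * 3.2^2
Pa = 38.13 kN/m


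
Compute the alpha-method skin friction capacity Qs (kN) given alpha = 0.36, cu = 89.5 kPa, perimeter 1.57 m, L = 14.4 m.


Result: 728.43 kN

Derivation:
Using Qs = alpha * cu * perimeter * L
Qs = 0.36 * 89.5 * 1.57 * 14.4
Qs = 728.43 kN


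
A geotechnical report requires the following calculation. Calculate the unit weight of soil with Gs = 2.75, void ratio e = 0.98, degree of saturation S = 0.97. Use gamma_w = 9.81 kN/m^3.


Result: 18.335 kN/m^3

Derivation:
Using gamma = gamma_w * (Gs + S*e) / (1 + e)
Numerator: Gs + S*e = 2.75 + 0.97*0.98 = 3.7006
Denominator: 1 + e = 1 + 0.98 = 1.98
gamma = 9.81 * 3.7006 / 1.98
gamma = 18.335 kN/m^3


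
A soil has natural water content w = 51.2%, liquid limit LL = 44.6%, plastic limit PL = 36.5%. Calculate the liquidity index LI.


First compute the plasticity index:
PI = LL - PL = 44.6 - 36.5 = 8.1
Then compute the liquidity index:
LI = (w - PL) / PI
LI = (51.2 - 36.5) / 8.1
LI = 1.815


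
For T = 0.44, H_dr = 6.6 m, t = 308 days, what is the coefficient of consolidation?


Using cv = T * H_dr^2 / t
H_dr^2 = 6.6^2 = 43.56
cv = 0.44 * 43.56 / 308
cv = 0.06223 m^2/day


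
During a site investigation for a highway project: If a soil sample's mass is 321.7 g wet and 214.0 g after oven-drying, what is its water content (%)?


Result: 50.33 %

Derivation:
Using w = (m_wet - m_dry) / m_dry * 100
m_wet - m_dry = 321.7 - 214.0 = 107.7 g
w = 107.7 / 214.0 * 100
w = 50.33 %


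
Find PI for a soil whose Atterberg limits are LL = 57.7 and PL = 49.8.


Using PI = LL - PL
PI = 57.7 - 49.8
PI = 7.9


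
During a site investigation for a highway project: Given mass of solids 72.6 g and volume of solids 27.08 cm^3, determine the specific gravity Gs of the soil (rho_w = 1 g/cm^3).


Using Gs = m_s / (V_s * rho_w)
Since rho_w = 1 g/cm^3:
Gs = 72.6 / 27.08
Gs = 2.681


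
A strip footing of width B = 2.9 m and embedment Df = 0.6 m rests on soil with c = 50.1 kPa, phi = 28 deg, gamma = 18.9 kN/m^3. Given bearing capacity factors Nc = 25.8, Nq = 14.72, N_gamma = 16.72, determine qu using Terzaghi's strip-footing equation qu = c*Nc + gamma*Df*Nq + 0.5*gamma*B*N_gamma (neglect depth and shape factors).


Result: 1917.72 kPa

Derivation:
Compute qu = c*Nc + gamma*Df*Nq + 0.5*gamma*B*N_gamma
Term 1: 50.1 * 25.8 = 1292.58
Term 2: 18.9 * 0.6 * 14.72 = 166.9248
Term 3: 0.5 * 18.9 * 2.9 * 16.72 = 458.2116
qu = 1292.58 + 166.9248 + 458.2116
qu = 1917.72 kPa


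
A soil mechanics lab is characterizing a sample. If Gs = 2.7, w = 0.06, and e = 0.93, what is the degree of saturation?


Using S = Gs * w / e
S = 2.7 * 0.06 / 0.93
S = 0.1742


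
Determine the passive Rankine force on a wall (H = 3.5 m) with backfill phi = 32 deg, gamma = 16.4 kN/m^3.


Compute passive earth pressure coefficient:
Kp = tan^2(45 + phi/2) = tan^2(61.0) = 3.254588
Compute passive force:
Pp = 0.5 * Kp * gamma * H^2
Pp = 0.5 * 3.254588 * 16.4 * 3.5^2
Pp = 326.92 kN/m


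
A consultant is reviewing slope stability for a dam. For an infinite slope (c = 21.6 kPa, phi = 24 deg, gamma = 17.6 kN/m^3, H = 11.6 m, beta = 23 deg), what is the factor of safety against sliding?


Result: 1.343

Derivation:
Using Fs = c / (gamma*H*sin(beta)*cos(beta)) + tan(phi)/tan(beta)
Cohesion contribution = 21.6 / (17.6*11.6*sin(23)*cos(23))
Cohesion contribution = 0.294157
Friction contribution = tan(24)/tan(23) = 1.04889
Fs = 0.294157 + 1.04889
Fs = 1.343


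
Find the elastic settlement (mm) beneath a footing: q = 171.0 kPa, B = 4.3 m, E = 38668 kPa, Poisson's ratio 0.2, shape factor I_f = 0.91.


Using Se = q * B * (1 - nu^2) * I_f / E
1 - nu^2 = 1 - 0.2^2 = 0.96
Se = 171.0 * 4.3 * 0.96 * 0.91 / 38668
Se = 0.016612 m
Convert to mm: Se = 0.016612 * 1000 = 16.612 mm


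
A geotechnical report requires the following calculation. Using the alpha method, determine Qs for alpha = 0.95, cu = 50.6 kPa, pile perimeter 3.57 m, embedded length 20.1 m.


Using Qs = alpha * cu * perimeter * L
Qs = 0.95 * 50.6 * 3.57 * 20.1
Qs = 3449.36 kN


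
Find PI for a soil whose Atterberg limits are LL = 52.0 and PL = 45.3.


Using PI = LL - PL
PI = 52.0 - 45.3
PI = 6.7


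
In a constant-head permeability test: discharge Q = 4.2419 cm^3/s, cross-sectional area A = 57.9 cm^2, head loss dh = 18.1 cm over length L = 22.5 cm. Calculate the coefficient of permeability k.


Compute hydraulic gradient:
i = dh / L = 18.1 / 22.5 = 0.804444
Then apply Darcy's law:
k = Q / (A * i)
k = 4.2419 / (57.9 * 0.804444)
k = 4.2419 / 46.5773
k = 0.091072 cm/s


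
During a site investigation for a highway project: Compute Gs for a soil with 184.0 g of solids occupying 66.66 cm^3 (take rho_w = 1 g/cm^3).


Using Gs = m_s / (V_s * rho_w)
Since rho_w = 1 g/cm^3:
Gs = 184.0 / 66.66
Gs = 2.76


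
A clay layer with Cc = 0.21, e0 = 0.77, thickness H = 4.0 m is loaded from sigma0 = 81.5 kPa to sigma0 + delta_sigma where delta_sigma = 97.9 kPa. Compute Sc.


Using Sc = Cc * H / (1 + e0) * log10((sigma0 + delta_sigma) / sigma0)
Stress ratio = (81.5 + 97.9) / 81.5 = 2.20123
log10(2.20123) = 0.342665
Cc * H / (1 + e0) = 0.21 * 4.0 / (1 + 0.77) = 0.474576
Sc = 0.474576 * 0.342665
Sc = 0.1626 m


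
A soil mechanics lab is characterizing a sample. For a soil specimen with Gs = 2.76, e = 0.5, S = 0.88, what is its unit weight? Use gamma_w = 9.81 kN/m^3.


Using gamma = gamma_w * (Gs + S*e) / (1 + e)
Numerator: Gs + S*e = 2.76 + 0.88*0.5 = 3.2
Denominator: 1 + e = 1 + 0.5 = 1.5
gamma = 9.81 * 3.2 / 1.5
gamma = 20.928 kN/m^3


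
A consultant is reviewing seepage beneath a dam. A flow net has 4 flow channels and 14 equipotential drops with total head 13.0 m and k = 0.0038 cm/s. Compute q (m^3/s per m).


Result: 0.0001411 m^3/s per m

Derivation:
Convert k to m/s for unit consistency with H:
k = 0.0038 cm/s = 0.0038 / 100 m/s = 3.8e-05 m/s
Using q = k * H * Nf / Nd
Nf / Nd = 4 / 14 = 0.2857
q = 3.8e-05 * 13.0 * 0.2857
q = 0.0001411 m^3/s per m


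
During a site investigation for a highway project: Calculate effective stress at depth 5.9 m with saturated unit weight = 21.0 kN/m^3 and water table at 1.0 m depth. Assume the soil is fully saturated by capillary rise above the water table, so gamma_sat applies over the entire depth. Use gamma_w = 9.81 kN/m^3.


Total stress = gamma_sat * depth
sigma = 21.0 * 5.9 = 123.9 kPa
Pore water pressure u = gamma_w * (depth - d_wt)
u = 9.81 * (5.9 - 1.0) = 48.069 kPa
Effective stress = sigma - u
sigma' = 123.9 - 48.069 = 75.83 kPa


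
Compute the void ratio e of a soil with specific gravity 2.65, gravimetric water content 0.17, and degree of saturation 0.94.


Result: 0.4793

Derivation:
Using the relation e = Gs * w / S
e = 2.65 * 0.17 / 0.94
e = 0.4793


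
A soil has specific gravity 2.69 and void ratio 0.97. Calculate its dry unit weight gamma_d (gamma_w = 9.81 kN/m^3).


Using gamma_d = Gs * gamma_w / (1 + e)
gamma_d = 2.69 * 9.81 / (1 + 0.97)
gamma_d = 2.69 * 9.81 / 1.97
gamma_d = 13.395 kN/m^3


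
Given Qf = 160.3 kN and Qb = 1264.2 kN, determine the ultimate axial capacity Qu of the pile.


Result: 1424.5 kN

Derivation:
Using Qu = Qf + Qb
Qu = 160.3 + 1264.2
Qu = 1424.5 kN


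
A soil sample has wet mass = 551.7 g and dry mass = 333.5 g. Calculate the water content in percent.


Using w = (m_wet - m_dry) / m_dry * 100
m_wet - m_dry = 551.7 - 333.5 = 218.2 g
w = 218.2 / 333.5 * 100
w = 65.43 %


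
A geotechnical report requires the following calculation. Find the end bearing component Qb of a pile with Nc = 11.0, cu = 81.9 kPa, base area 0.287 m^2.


Result: 258.56 kN

Derivation:
Using Qb = Nc * cu * Ab
Qb = 11.0 * 81.9 * 0.287
Qb = 258.56 kN


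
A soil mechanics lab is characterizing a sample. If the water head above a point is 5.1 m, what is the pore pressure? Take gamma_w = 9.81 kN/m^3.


Result: 50.03 kPa

Derivation:
Using u = gamma_w * h_w
u = 9.81 * 5.1
u = 50.03 kPa


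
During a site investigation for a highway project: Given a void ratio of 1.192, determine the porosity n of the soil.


Using the relation n = e / (1 + e)
n = 1.192 / (1 + 1.192)
n = 1.192 / 2.192
n = 0.5438


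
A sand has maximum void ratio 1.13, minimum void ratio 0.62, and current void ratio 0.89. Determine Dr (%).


Using Dr = (e_max - e) / (e_max - e_min) * 100
e_max - e = 1.13 - 0.89 = 0.24
e_max - e_min = 1.13 - 0.62 = 0.51
Dr = 0.24 / 0.51 * 100
Dr = 47.06 %


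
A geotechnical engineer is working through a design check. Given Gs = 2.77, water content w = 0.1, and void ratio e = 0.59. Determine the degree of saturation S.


Result: 0.4695

Derivation:
Using S = Gs * w / e
S = 2.77 * 0.1 / 0.59
S = 0.4695


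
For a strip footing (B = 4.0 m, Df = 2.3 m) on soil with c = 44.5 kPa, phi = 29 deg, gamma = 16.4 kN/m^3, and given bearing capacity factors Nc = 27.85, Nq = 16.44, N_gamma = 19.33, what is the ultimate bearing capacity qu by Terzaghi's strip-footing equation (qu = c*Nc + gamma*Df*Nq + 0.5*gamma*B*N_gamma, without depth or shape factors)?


Result: 2493.47 kPa

Derivation:
Compute qu = c*Nc + gamma*Df*Nq + 0.5*gamma*B*N_gamma
Term 1: 44.5 * 27.85 = 1239.325
Term 2: 16.4 * 2.3 * 16.44 = 620.1168
Term 3: 0.5 * 16.4 * 4.0 * 19.33 = 634.024
qu = 1239.325 + 620.1168 + 634.024
qu = 2493.47 kPa


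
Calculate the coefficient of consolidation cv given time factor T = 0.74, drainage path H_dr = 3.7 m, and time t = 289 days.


Using cv = T * H_dr^2 / t
H_dr^2 = 3.7^2 = 13.69
cv = 0.74 * 13.69 / 289
cv = 0.03505 m^2/day


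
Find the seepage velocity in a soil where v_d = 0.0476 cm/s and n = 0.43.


Using v_s = v_d / n
v_s = 0.0476 / 0.43
v_s = 0.1107 cm/s


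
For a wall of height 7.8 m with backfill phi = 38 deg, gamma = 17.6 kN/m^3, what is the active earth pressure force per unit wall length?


Compute active earth pressure coefficient:
Ka = tan^2(45 - phi/2) = tan^2(26.0) = 0.237883
Compute active force:
Pa = 0.5 * Ka * gamma * H^2
Pa = 0.5 * 0.237883 * 17.6 * 7.8^2
Pa = 127.36 kN/m


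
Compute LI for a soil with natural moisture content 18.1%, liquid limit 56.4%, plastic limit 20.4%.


First compute the plasticity index:
PI = LL - PL = 56.4 - 20.4 = 36.0
Then compute the liquidity index:
LI = (w - PL) / PI
LI = (18.1 - 20.4) / 36.0
LI = -0.064


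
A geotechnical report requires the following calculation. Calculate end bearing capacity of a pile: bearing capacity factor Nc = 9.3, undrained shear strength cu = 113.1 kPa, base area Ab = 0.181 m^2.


Result: 190.38 kN

Derivation:
Using Qb = Nc * cu * Ab
Qb = 9.3 * 113.1 * 0.181
Qb = 190.38 kN
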